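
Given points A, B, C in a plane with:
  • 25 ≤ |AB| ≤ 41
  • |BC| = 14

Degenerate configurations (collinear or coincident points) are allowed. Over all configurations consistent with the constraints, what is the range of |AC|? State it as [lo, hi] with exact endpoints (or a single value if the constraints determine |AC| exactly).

|AC| ∈ [11, 55]  (≈ [11.0000, 55.0000])

|AB| ∈ [25, 41]
|BC| ∈ {14}
|AC| ∈ [11, 55]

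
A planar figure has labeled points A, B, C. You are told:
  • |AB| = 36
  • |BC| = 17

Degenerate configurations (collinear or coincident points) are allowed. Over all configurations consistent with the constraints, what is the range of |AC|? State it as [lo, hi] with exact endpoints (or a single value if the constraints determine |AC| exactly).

|AC| ∈ [19, 53]  (≈ [19.0000, 53.0000])

|AB| ∈ {36}
|BC| ∈ {17}
|AC| ∈ [19, 53]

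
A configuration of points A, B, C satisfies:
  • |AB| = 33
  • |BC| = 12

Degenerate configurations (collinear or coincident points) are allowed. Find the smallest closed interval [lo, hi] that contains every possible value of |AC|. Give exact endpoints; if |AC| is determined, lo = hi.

|AB| ∈ {33}
|BC| ∈ {12}
|AC| ∈ [21, 45]

|AC| ∈ [21, 45]  (≈ [21.0000, 45.0000])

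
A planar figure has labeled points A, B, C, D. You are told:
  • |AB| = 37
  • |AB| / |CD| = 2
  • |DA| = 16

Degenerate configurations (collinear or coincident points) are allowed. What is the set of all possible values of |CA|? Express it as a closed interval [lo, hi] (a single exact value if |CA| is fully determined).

|CA| ∈ [5/2, 69/2]  (≈ [2.5000, 34.5000])

|AB| ∈ {37}
|AD| ∈ {16}
|CD| ∈ {37/2}
|BD| ∈ [21, 53]
|AC| ∈ [5/2, 69/2]
|BC| ∈ [5/2, 143/2]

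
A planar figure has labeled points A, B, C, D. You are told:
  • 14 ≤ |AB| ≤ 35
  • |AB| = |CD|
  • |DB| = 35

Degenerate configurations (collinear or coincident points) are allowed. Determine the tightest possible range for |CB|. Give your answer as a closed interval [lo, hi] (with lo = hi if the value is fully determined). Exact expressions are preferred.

|CB| ∈ [0, 70]  (≈ [0.0000, 70.0000])

|AB| ∈ [14, 35]
|BD| ∈ {35}
|CD| ∈ [14, 35]
|AD| ∈ [0, 70]
|BC| ∈ [0, 70]
|AC| ∈ [0, 105]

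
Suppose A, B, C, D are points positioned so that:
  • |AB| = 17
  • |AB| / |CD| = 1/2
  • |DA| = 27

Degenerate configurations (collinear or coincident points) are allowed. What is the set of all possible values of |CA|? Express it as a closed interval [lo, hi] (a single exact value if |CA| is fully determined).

|AB| ∈ {17}
|AD| ∈ {27}
|CD| ∈ {34}
|BD| ∈ [10, 44]
|AC| ∈ [7, 61]
|BC| ∈ [0, 78]

|CA| ∈ [7, 61]  (≈ [7.0000, 61.0000])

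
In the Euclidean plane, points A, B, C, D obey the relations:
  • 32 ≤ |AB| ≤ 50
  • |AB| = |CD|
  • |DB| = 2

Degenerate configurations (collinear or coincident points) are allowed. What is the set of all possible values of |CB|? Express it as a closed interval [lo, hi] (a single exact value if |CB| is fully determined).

|CB| ∈ [30, 52]  (≈ [30.0000, 52.0000])

|AB| ∈ [32, 50]
|BD| ∈ {2}
|CD| ∈ [32, 50]
|AD| ∈ [30, 52]
|BC| ∈ [30, 52]
|AC| ∈ [0, 102]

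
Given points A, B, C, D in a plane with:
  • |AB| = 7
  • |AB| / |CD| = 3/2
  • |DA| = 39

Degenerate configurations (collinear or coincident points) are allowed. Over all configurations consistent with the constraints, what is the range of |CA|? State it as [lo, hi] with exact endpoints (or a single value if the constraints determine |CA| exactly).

|AB| ∈ {7}
|AD| ∈ {39}
|CD| ∈ {14/3}
|BD| ∈ [32, 46]
|AC| ∈ [103/3, 131/3]
|BC| ∈ [82/3, 152/3]

|CA| ∈ [103/3, 131/3]  (≈ [34.3333, 43.6667])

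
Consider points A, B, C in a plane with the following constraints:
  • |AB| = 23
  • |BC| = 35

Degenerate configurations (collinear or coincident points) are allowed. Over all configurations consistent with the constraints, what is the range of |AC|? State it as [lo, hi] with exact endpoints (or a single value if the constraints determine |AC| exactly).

|AB| ∈ {23}
|BC| ∈ {35}
|AC| ∈ [12, 58]

|AC| ∈ [12, 58]  (≈ [12.0000, 58.0000])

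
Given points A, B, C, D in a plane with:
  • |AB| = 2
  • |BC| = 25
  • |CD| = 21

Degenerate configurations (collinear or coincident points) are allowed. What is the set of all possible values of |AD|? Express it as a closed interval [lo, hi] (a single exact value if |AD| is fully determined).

|AB| ∈ {2}
|BC| ∈ {25}
|CD| ∈ {21}
|AC| ∈ [23, 27]
|BD| ∈ [4, 46]
|AD| ∈ [2, 48]

|AD| ∈ [2, 48]  (≈ [2.0000, 48.0000])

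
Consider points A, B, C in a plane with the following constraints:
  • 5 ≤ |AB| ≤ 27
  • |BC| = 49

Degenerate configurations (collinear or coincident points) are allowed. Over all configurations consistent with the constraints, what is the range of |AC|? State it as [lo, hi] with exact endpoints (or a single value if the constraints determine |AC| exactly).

|AC| ∈ [22, 76]  (≈ [22.0000, 76.0000])

|AB| ∈ [5, 27]
|BC| ∈ {49}
|AC| ∈ [22, 76]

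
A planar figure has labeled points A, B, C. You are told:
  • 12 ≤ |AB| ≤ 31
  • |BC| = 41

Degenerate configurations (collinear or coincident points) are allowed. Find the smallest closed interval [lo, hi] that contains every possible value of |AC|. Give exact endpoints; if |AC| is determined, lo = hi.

|AB| ∈ [12, 31]
|BC| ∈ {41}
|AC| ∈ [10, 72]

|AC| ∈ [10, 72]  (≈ [10.0000, 72.0000])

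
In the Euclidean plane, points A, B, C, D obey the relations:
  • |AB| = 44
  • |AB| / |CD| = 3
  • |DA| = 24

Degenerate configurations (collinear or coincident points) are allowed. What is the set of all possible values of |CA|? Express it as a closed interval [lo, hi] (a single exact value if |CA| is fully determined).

|AB| ∈ {44}
|AD| ∈ {24}
|CD| ∈ {44/3}
|BD| ∈ [20, 68]
|AC| ∈ [28/3, 116/3]
|BC| ∈ [16/3, 248/3]

|CA| ∈ [28/3, 116/3]  (≈ [9.3333, 38.6667])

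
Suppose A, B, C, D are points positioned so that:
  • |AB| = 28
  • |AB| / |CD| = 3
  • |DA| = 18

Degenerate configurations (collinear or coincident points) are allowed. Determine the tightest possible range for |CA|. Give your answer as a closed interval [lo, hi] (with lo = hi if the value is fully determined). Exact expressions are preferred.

|CA| ∈ [26/3, 82/3]  (≈ [8.6667, 27.3333])

|AB| ∈ {28}
|AD| ∈ {18}
|CD| ∈ {28/3}
|BD| ∈ [10, 46]
|AC| ∈ [26/3, 82/3]
|BC| ∈ [2/3, 166/3]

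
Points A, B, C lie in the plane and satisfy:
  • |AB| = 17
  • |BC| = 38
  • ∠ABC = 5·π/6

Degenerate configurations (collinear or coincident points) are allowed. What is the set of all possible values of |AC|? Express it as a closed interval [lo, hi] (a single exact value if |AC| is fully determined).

|AB| ∈ {17}
|BC| ∈ {38}
|AC| ∈ {√(646·√(3) + 1733)}

|AC| = √(646·√(3) + 1733)  (≈ 53.4032)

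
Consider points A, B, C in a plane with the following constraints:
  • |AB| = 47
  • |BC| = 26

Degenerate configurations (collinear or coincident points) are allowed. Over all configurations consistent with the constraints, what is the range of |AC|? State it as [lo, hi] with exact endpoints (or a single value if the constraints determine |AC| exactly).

|AC| ∈ [21, 73]  (≈ [21.0000, 73.0000])

|AB| ∈ {47}
|BC| ∈ {26}
|AC| ∈ [21, 73]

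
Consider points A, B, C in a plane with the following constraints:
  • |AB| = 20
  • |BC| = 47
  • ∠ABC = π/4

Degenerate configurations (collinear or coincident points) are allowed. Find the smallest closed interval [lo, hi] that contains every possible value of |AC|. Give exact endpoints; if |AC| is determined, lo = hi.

|AC| = √(2609 - 940·√(2))  (≈ 35.7720)

|AB| ∈ {20}
|BC| ∈ {47}
|AC| ∈ {√(2609 - 940·√(2))}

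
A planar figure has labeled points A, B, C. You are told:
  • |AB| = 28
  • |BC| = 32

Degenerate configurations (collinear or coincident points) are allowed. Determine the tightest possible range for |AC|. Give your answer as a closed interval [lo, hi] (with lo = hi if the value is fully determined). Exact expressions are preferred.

|AB| ∈ {28}
|BC| ∈ {32}
|AC| ∈ [4, 60]

|AC| ∈ [4, 60]  (≈ [4.0000, 60.0000])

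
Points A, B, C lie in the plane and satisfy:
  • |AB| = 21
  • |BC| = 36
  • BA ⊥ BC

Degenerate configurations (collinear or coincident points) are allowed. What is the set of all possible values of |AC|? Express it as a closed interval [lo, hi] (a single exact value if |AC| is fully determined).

|AC| = 3·√(193)  (≈ 41.6773)

|AB| ∈ {21}
|BC| ∈ {36}
|AC| ∈ {3·√(193)}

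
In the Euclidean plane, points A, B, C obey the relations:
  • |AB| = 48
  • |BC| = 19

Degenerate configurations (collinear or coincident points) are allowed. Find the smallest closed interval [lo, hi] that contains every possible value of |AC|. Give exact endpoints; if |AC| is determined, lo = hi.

|AC| ∈ [29, 67]  (≈ [29.0000, 67.0000])

|AB| ∈ {48}
|BC| ∈ {19}
|AC| ∈ [29, 67]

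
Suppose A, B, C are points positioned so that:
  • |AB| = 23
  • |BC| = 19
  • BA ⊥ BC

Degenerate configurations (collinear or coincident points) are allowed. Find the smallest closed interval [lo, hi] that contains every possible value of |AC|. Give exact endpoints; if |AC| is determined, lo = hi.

|AC| = √(890)  (≈ 29.8329)

|AB| ∈ {23}
|BC| ∈ {19}
|AC| ∈ {√(890)}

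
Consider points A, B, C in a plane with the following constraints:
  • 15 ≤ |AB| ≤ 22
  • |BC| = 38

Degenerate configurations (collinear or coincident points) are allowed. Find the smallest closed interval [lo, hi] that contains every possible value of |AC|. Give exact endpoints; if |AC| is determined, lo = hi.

|AC| ∈ [16, 60]  (≈ [16.0000, 60.0000])

|AB| ∈ [15, 22]
|BC| ∈ {38}
|AC| ∈ [16, 60]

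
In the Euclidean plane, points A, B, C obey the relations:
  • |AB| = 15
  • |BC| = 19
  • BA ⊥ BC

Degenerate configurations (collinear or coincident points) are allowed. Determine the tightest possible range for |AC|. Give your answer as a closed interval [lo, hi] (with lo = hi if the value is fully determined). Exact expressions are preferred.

|AC| = √(586)  (≈ 24.2074)

|AB| ∈ {15}
|BC| ∈ {19}
|AC| ∈ {√(586)}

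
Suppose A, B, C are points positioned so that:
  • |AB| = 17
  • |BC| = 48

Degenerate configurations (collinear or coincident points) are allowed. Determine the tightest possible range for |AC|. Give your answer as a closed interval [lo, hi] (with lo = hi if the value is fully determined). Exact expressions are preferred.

|AB| ∈ {17}
|BC| ∈ {48}
|AC| ∈ [31, 65]

|AC| ∈ [31, 65]  (≈ [31.0000, 65.0000])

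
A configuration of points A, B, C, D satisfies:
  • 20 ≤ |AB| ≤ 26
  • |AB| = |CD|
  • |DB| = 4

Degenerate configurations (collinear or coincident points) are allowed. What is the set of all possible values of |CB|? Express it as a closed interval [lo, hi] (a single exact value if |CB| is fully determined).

|AB| ∈ [20, 26]
|BD| ∈ {4}
|CD| ∈ [20, 26]
|AD| ∈ [16, 30]
|BC| ∈ [16, 30]
|AC| ∈ [0, 56]

|CB| ∈ [16, 30]  (≈ [16.0000, 30.0000])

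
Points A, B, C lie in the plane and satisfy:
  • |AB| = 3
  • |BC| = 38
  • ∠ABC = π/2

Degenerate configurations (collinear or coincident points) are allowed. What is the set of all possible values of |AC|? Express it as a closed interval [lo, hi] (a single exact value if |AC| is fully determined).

|AC| = √(1453)  (≈ 38.1182)

|AB| ∈ {3}
|BC| ∈ {38}
|AC| ∈ {√(1453)}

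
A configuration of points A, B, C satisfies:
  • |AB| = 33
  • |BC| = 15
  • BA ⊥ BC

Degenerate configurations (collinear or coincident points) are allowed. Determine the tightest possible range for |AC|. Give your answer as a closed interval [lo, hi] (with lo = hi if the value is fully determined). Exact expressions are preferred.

|AC| = 3·√(146)  (≈ 36.2491)

|AB| ∈ {33}
|BC| ∈ {15}
|AC| ∈ {3·√(146)}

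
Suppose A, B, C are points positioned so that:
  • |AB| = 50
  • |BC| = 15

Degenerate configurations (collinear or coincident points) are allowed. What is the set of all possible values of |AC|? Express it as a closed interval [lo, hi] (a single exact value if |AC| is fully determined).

|AC| ∈ [35, 65]  (≈ [35.0000, 65.0000])

|AB| ∈ {50}
|BC| ∈ {15}
|AC| ∈ [35, 65]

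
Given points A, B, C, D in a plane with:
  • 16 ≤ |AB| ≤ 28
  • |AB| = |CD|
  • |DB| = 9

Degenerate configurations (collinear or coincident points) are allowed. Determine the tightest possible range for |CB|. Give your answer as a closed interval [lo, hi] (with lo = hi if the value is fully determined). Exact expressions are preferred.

|AB| ∈ [16, 28]
|BD| ∈ {9}
|CD| ∈ [16, 28]
|AD| ∈ [7, 37]
|BC| ∈ [7, 37]
|AC| ∈ [0, 65]

|CB| ∈ [7, 37]  (≈ [7.0000, 37.0000])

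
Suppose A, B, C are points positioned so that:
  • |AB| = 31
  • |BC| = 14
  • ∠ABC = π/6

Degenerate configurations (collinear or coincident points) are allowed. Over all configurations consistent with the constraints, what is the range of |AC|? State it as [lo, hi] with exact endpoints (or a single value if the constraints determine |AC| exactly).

|AB| ∈ {31}
|BC| ∈ {14}
|AC| ∈ {√(1157 - 434·√(3))}

|AC| = √(1157 - 434·√(3))  (≈ 20.1318)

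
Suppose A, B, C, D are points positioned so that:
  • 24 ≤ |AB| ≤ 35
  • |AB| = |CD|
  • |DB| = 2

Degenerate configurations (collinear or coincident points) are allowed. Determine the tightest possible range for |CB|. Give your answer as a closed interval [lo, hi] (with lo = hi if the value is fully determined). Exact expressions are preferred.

|AB| ∈ [24, 35]
|BD| ∈ {2}
|CD| ∈ [24, 35]
|AD| ∈ [22, 37]
|BC| ∈ [22, 37]
|AC| ∈ [0, 72]

|CB| ∈ [22, 37]  (≈ [22.0000, 37.0000])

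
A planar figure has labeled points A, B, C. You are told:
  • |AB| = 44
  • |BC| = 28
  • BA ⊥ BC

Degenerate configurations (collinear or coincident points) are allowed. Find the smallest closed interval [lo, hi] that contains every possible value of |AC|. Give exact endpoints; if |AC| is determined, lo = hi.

|AC| = 4·√(170)  (≈ 52.1536)

|AB| ∈ {44}
|BC| ∈ {28}
|AC| ∈ {4·√(170)}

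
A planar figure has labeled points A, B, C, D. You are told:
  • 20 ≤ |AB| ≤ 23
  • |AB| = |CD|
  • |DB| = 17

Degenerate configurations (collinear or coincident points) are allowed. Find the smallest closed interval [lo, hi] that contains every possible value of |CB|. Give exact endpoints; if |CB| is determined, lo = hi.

|AB| ∈ [20, 23]
|BD| ∈ {17}
|CD| ∈ [20, 23]
|AD| ∈ [3, 40]
|BC| ∈ [3, 40]
|AC| ∈ [0, 63]

|CB| ∈ [3, 40]  (≈ [3.0000, 40.0000])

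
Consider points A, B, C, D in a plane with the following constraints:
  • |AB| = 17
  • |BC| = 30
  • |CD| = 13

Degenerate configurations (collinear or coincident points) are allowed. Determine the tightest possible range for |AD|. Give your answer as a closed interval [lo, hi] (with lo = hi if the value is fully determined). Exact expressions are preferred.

|AB| ∈ {17}
|BC| ∈ {30}
|CD| ∈ {13}
|AC| ∈ [13, 47]
|BD| ∈ [17, 43]
|AD| ∈ [0, 60]

|AD| ∈ [0, 60]  (≈ [0.0000, 60.0000])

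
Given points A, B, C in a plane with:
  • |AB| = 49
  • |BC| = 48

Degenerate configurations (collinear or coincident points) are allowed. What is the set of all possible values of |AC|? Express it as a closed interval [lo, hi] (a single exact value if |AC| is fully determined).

|AB| ∈ {49}
|BC| ∈ {48}
|AC| ∈ [1, 97]

|AC| ∈ [1, 97]  (≈ [1.0000, 97.0000])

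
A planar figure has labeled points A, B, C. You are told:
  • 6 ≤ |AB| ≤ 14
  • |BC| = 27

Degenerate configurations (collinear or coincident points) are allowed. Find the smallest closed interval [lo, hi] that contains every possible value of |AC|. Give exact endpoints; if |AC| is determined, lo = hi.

|AB| ∈ [6, 14]
|BC| ∈ {27}
|AC| ∈ [13, 41]

|AC| ∈ [13, 41]  (≈ [13.0000, 41.0000])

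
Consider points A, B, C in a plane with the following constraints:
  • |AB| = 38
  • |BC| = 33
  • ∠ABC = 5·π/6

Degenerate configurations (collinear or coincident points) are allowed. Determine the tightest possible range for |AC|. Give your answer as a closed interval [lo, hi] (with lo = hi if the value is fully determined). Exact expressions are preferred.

|AC| = √(1254·√(3) + 2533)  (≈ 68.5929)

|AB| ∈ {38}
|BC| ∈ {33}
|AC| ∈ {√(1254·√(3) + 2533)}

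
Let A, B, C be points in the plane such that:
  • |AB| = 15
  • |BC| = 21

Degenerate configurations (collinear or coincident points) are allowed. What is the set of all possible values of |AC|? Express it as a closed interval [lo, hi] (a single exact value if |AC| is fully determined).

|AC| ∈ [6, 36]  (≈ [6.0000, 36.0000])

|AB| ∈ {15}
|BC| ∈ {21}
|AC| ∈ [6, 36]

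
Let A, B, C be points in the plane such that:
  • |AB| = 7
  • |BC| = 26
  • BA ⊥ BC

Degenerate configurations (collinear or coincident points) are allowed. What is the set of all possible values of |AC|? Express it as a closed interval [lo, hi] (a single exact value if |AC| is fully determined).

|AC| = 5·√(29)  (≈ 26.9258)

|AB| ∈ {7}
|BC| ∈ {26}
|AC| ∈ {5·√(29)}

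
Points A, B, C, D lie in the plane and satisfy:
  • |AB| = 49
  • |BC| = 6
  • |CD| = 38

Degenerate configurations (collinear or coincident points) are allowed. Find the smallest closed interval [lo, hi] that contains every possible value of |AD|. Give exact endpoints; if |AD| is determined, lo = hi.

|AB| ∈ {49}
|BC| ∈ {6}
|CD| ∈ {38}
|AC| ∈ [43, 55]
|BD| ∈ [32, 44]
|AD| ∈ [5, 93]

|AD| ∈ [5, 93]  (≈ [5.0000, 93.0000])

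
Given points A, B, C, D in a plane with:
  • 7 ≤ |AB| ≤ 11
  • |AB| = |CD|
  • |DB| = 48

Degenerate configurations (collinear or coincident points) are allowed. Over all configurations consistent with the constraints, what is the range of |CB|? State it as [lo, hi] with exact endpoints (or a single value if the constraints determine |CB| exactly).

|CB| ∈ [37, 59]  (≈ [37.0000, 59.0000])

|AB| ∈ [7, 11]
|BD| ∈ {48}
|CD| ∈ [7, 11]
|AD| ∈ [37, 59]
|BC| ∈ [37, 59]
|AC| ∈ [26, 70]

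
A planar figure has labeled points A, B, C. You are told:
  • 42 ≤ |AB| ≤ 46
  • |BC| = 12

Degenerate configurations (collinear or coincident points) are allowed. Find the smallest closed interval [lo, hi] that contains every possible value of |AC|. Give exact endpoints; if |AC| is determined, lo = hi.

|AC| ∈ [30, 58]  (≈ [30.0000, 58.0000])

|AB| ∈ [42, 46]
|BC| ∈ {12}
|AC| ∈ [30, 58]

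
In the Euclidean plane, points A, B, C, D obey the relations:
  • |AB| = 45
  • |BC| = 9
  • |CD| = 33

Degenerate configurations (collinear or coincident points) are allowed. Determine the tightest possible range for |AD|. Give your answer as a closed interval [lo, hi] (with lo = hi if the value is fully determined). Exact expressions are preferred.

|AD| ∈ [3, 87]  (≈ [3.0000, 87.0000])

|AB| ∈ {45}
|BC| ∈ {9}
|CD| ∈ {33}
|AC| ∈ [36, 54]
|BD| ∈ [24, 42]
|AD| ∈ [3, 87]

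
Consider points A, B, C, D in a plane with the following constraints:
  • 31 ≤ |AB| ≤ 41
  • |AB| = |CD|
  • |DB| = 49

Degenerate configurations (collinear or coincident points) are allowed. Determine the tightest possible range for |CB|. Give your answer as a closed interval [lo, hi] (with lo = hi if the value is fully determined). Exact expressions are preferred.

|CB| ∈ [8, 90]  (≈ [8.0000, 90.0000])

|AB| ∈ [31, 41]
|BD| ∈ {49}
|CD| ∈ [31, 41]
|AD| ∈ [8, 90]
|BC| ∈ [8, 90]
|AC| ∈ [0, 131]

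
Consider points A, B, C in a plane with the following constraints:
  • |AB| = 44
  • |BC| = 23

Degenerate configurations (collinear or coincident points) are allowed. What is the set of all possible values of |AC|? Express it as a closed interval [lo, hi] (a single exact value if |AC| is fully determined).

|AB| ∈ {44}
|BC| ∈ {23}
|AC| ∈ [21, 67]

|AC| ∈ [21, 67]  (≈ [21.0000, 67.0000])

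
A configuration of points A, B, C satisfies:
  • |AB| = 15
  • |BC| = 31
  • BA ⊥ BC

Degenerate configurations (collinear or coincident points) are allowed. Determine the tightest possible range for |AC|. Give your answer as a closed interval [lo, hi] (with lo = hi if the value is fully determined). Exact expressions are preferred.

|AB| ∈ {15}
|BC| ∈ {31}
|AC| ∈ {√(1186)}

|AC| = √(1186)  (≈ 34.4384)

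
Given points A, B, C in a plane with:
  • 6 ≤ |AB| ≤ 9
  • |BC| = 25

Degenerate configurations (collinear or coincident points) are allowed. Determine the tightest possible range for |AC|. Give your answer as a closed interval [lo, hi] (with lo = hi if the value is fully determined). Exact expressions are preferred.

|AC| ∈ [16, 34]  (≈ [16.0000, 34.0000])

|AB| ∈ [6, 9]
|BC| ∈ {25}
|AC| ∈ [16, 34]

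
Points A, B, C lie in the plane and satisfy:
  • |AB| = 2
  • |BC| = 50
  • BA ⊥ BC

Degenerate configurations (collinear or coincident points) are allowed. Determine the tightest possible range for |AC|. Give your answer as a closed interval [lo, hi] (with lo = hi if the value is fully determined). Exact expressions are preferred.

|AC| = 2·√(626)  (≈ 50.0400)

|AB| ∈ {2}
|BC| ∈ {50}
|AC| ∈ {2·√(626)}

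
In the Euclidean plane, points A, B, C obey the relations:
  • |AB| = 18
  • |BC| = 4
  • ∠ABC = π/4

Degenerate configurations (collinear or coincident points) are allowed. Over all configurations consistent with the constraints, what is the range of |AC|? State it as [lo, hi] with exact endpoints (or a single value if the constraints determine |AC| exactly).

|AB| ∈ {18}
|BC| ∈ {4}
|AC| ∈ {2·√(85 - 18·√(2))}

|AC| = 2·√(85 - 18·√(2))  (≈ 15.4330)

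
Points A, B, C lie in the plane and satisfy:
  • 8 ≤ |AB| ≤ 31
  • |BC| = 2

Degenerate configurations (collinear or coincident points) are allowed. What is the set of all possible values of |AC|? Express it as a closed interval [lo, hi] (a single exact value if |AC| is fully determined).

|AB| ∈ [8, 31]
|BC| ∈ {2}
|AC| ∈ [6, 33]

|AC| ∈ [6, 33]  (≈ [6.0000, 33.0000])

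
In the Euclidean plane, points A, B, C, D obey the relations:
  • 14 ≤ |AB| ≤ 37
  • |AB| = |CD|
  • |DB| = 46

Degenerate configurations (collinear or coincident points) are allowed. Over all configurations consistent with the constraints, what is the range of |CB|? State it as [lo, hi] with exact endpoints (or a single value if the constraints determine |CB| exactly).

|AB| ∈ [14, 37]
|BD| ∈ {46}
|CD| ∈ [14, 37]
|AD| ∈ [9, 83]
|BC| ∈ [9, 83]
|AC| ∈ [0, 120]

|CB| ∈ [9, 83]  (≈ [9.0000, 83.0000])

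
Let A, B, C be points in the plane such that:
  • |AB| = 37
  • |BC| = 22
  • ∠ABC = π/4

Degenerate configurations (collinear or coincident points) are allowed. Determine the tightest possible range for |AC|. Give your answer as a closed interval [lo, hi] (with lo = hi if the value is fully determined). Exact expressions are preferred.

|AB| ∈ {37}
|BC| ∈ {22}
|AC| ∈ {√(1853 - 814·√(2))}

|AC| = √(1853 - 814·√(2))  (≈ 26.4921)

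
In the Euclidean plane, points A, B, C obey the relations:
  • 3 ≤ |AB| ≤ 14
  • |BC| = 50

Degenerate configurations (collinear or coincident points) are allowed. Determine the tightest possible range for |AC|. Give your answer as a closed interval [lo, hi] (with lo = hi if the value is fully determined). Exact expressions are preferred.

|AC| ∈ [36, 64]  (≈ [36.0000, 64.0000])

|AB| ∈ [3, 14]
|BC| ∈ {50}
|AC| ∈ [36, 64]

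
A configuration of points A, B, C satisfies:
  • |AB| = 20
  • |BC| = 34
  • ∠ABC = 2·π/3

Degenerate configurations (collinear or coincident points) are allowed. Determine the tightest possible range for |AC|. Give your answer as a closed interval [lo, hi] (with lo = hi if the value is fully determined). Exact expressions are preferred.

|AB| ∈ {20}
|BC| ∈ {34}
|AC| ∈ {2·√(559)}

|AC| = 2·√(559)  (≈ 47.2864)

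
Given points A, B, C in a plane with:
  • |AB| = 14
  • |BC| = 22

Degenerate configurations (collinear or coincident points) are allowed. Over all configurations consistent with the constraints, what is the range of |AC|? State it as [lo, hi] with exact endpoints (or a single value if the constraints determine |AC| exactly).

|AB| ∈ {14}
|BC| ∈ {22}
|AC| ∈ [8, 36]

|AC| ∈ [8, 36]  (≈ [8.0000, 36.0000])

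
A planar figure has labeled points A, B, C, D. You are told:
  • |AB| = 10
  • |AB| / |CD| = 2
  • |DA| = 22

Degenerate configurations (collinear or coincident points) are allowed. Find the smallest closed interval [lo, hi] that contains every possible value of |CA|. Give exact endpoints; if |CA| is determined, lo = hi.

|CA| ∈ [17, 27]  (≈ [17.0000, 27.0000])

|AB| ∈ {10}
|AD| ∈ {22}
|CD| ∈ {5}
|BD| ∈ [12, 32]
|AC| ∈ [17, 27]
|BC| ∈ [7, 37]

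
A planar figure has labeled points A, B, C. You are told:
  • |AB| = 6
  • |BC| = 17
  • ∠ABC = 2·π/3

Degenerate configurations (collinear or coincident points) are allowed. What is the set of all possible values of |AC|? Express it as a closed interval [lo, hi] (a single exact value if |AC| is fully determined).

|AB| ∈ {6}
|BC| ∈ {17}
|AC| ∈ {√(427)}

|AC| = √(427)  (≈ 20.6640)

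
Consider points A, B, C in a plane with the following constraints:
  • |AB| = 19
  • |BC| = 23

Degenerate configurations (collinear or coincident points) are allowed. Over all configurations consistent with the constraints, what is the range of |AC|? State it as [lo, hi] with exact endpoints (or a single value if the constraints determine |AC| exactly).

|AC| ∈ [4, 42]  (≈ [4.0000, 42.0000])

|AB| ∈ {19}
|BC| ∈ {23}
|AC| ∈ [4, 42]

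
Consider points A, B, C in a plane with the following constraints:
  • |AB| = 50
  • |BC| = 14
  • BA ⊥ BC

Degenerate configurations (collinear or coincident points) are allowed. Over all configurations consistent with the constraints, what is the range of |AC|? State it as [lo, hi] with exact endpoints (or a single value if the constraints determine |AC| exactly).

|AB| ∈ {50}
|BC| ∈ {14}
|AC| ∈ {2·√(674)}

|AC| = 2·√(674)  (≈ 51.9230)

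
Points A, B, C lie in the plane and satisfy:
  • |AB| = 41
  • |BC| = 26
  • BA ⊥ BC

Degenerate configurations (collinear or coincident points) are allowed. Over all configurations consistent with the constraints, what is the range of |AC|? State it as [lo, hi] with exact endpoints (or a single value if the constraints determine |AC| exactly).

|AC| = √(2357)  (≈ 48.5489)

|AB| ∈ {41}
|BC| ∈ {26}
|AC| ∈ {√(2357)}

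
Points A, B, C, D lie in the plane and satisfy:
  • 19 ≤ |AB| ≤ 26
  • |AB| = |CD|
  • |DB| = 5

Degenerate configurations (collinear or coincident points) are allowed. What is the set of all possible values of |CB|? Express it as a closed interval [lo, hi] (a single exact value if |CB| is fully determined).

|CB| ∈ [14, 31]  (≈ [14.0000, 31.0000])

|AB| ∈ [19, 26]
|BD| ∈ {5}
|CD| ∈ [19, 26]
|AD| ∈ [14, 31]
|BC| ∈ [14, 31]
|AC| ∈ [0, 57]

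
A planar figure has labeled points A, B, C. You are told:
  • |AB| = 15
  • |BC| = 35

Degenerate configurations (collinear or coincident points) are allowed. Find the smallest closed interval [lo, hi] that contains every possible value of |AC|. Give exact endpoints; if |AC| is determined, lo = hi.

|AB| ∈ {15}
|BC| ∈ {35}
|AC| ∈ [20, 50]

|AC| ∈ [20, 50]  (≈ [20.0000, 50.0000])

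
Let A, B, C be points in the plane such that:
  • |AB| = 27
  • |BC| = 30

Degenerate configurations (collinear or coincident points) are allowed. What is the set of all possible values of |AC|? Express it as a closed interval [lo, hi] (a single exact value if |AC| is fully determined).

|AB| ∈ {27}
|BC| ∈ {30}
|AC| ∈ [3, 57]

|AC| ∈ [3, 57]  (≈ [3.0000, 57.0000])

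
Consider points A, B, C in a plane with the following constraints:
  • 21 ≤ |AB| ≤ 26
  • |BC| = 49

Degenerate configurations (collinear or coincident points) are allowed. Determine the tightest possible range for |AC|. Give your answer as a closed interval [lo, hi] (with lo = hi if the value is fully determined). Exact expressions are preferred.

|AB| ∈ [21, 26]
|BC| ∈ {49}
|AC| ∈ [23, 75]

|AC| ∈ [23, 75]  (≈ [23.0000, 75.0000])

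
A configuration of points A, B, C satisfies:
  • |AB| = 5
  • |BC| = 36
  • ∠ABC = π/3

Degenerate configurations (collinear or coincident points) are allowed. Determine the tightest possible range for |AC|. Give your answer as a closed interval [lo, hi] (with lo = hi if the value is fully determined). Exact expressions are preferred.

|AC| = √(1141)  (≈ 33.7787)

|AB| ∈ {5}
|BC| ∈ {36}
|AC| ∈ {√(1141)}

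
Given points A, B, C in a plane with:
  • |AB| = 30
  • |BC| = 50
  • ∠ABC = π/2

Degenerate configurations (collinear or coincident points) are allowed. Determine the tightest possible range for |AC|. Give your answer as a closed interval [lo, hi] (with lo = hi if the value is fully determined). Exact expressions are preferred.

|AC| = 10·√(34)  (≈ 58.3095)

|AB| ∈ {30}
|BC| ∈ {50}
|AC| ∈ {10·√(34)}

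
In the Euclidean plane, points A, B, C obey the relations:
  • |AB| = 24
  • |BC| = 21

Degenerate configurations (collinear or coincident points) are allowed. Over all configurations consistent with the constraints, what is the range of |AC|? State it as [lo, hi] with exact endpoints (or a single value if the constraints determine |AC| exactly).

|AB| ∈ {24}
|BC| ∈ {21}
|AC| ∈ [3, 45]

|AC| ∈ [3, 45]  (≈ [3.0000, 45.0000])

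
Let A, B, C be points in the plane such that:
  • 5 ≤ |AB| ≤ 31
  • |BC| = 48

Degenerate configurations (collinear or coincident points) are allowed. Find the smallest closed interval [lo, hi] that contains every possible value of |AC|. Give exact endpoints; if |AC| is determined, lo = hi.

|AC| ∈ [17, 79]  (≈ [17.0000, 79.0000])

|AB| ∈ [5, 31]
|BC| ∈ {48}
|AC| ∈ [17, 79]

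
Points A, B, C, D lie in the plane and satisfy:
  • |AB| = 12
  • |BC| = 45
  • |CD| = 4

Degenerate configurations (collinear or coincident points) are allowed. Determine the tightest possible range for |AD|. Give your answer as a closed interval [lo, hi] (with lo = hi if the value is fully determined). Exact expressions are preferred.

|AD| ∈ [29, 61]  (≈ [29.0000, 61.0000])

|AB| ∈ {12}
|BC| ∈ {45}
|CD| ∈ {4}
|AC| ∈ [33, 57]
|BD| ∈ [41, 49]
|AD| ∈ [29, 61]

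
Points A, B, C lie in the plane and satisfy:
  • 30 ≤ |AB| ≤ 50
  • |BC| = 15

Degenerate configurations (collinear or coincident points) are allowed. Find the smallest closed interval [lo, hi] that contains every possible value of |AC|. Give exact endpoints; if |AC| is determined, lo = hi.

|AC| ∈ [15, 65]  (≈ [15.0000, 65.0000])

|AB| ∈ [30, 50]
|BC| ∈ {15}
|AC| ∈ [15, 65]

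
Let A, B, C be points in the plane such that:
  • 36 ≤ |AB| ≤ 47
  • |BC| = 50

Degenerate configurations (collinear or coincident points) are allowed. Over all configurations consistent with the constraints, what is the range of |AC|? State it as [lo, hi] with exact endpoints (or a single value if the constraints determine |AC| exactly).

|AC| ∈ [3, 97]  (≈ [3.0000, 97.0000])

|AB| ∈ [36, 47]
|BC| ∈ {50}
|AC| ∈ [3, 97]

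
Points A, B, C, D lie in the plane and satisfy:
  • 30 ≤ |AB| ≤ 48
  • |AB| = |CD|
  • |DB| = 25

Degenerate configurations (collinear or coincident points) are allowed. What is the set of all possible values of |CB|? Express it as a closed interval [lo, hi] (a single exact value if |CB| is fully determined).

|CB| ∈ [5, 73]  (≈ [5.0000, 73.0000])

|AB| ∈ [30, 48]
|BD| ∈ {25}
|CD| ∈ [30, 48]
|AD| ∈ [5, 73]
|BC| ∈ [5, 73]
|AC| ∈ [0, 121]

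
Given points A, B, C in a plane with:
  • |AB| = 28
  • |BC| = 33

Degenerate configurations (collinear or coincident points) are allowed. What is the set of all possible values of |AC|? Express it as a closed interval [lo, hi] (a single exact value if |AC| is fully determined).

|AC| ∈ [5, 61]  (≈ [5.0000, 61.0000])

|AB| ∈ {28}
|BC| ∈ {33}
|AC| ∈ [5, 61]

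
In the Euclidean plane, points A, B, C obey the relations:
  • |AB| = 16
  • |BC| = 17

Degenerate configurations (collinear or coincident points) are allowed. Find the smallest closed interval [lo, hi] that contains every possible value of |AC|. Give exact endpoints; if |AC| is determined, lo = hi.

|AB| ∈ {16}
|BC| ∈ {17}
|AC| ∈ [1, 33]

|AC| ∈ [1, 33]  (≈ [1.0000, 33.0000])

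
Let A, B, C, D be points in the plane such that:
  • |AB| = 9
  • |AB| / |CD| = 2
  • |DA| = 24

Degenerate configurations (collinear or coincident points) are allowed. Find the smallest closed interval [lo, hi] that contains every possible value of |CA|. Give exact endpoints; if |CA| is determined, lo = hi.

|AB| ∈ {9}
|AD| ∈ {24}
|CD| ∈ {9/2}
|BD| ∈ [15, 33]
|AC| ∈ [39/2, 57/2]
|BC| ∈ [21/2, 75/2]

|CA| ∈ [39/2, 57/2]  (≈ [19.5000, 28.5000])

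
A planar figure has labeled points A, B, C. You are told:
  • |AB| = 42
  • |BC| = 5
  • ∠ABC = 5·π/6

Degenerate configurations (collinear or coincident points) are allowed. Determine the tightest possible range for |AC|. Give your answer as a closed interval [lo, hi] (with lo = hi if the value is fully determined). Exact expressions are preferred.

|AB| ∈ {42}
|BC| ∈ {5}
|AC| ∈ {√(210·√(3) + 1789)}

|AC| = √(210·√(3) + 1789)  (≈ 46.3975)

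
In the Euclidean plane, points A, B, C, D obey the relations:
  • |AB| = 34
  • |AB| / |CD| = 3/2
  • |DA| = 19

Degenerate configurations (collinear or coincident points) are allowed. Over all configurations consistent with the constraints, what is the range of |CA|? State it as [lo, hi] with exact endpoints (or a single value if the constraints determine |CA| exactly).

|AB| ∈ {34}
|AD| ∈ {19}
|CD| ∈ {68/3}
|BD| ∈ [15, 53]
|AC| ∈ [11/3, 125/3]
|BC| ∈ [0, 227/3]

|CA| ∈ [11/3, 125/3]  (≈ [3.6667, 41.6667])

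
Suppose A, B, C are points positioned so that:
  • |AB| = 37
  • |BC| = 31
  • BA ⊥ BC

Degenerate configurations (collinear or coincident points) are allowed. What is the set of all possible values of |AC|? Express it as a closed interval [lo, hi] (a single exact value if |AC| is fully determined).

|AB| ∈ {37}
|BC| ∈ {31}
|AC| ∈ {√(2330)}

|AC| = √(2330)  (≈ 48.2701)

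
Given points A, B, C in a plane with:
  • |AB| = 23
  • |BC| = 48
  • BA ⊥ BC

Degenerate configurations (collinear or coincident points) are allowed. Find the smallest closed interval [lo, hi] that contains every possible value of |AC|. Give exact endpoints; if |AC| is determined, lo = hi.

|AB| ∈ {23}
|BC| ∈ {48}
|AC| ∈ {√(2833)}

|AC| = √(2833)  (≈ 53.2259)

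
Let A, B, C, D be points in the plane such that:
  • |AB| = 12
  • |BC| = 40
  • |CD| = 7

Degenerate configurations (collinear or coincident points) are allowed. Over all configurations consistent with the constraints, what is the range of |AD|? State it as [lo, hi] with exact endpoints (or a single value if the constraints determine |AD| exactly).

|AB| ∈ {12}
|BC| ∈ {40}
|CD| ∈ {7}
|AC| ∈ [28, 52]
|BD| ∈ [33, 47]
|AD| ∈ [21, 59]

|AD| ∈ [21, 59]  (≈ [21.0000, 59.0000])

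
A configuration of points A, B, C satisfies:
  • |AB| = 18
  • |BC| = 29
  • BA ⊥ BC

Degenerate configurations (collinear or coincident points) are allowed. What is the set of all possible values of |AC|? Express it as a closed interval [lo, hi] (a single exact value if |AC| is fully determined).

|AC| = √(1165)  (≈ 34.1321)

|AB| ∈ {18}
|BC| ∈ {29}
|AC| ∈ {√(1165)}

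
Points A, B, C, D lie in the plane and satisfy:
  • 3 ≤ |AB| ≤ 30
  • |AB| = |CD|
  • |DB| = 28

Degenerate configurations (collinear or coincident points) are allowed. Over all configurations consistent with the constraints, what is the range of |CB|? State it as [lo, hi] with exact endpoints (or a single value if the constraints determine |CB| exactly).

|AB| ∈ [3, 30]
|BD| ∈ {28}
|CD| ∈ [3, 30]
|AD| ∈ [0, 58]
|BC| ∈ [0, 58]
|AC| ∈ [0, 88]

|CB| ∈ [0, 58]  (≈ [0.0000, 58.0000])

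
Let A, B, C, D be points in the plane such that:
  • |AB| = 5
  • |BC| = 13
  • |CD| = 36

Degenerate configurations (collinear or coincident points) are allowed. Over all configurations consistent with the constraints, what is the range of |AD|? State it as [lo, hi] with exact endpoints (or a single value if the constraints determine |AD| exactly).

|AB| ∈ {5}
|BC| ∈ {13}
|CD| ∈ {36}
|AC| ∈ [8, 18]
|BD| ∈ [23, 49]
|AD| ∈ [18, 54]

|AD| ∈ [18, 54]  (≈ [18.0000, 54.0000])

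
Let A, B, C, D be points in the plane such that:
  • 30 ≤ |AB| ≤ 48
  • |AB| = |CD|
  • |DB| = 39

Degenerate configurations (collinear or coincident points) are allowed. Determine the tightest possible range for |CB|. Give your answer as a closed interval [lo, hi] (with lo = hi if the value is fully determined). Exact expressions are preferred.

|AB| ∈ [30, 48]
|BD| ∈ {39}
|CD| ∈ [30, 48]
|AD| ∈ [0, 87]
|BC| ∈ [0, 87]
|AC| ∈ [0, 135]

|CB| ∈ [0, 87]  (≈ [0.0000, 87.0000])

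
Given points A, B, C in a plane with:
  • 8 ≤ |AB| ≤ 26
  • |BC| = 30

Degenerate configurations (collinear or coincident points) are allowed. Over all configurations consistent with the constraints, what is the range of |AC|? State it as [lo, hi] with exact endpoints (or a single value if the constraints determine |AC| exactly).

|AB| ∈ [8, 26]
|BC| ∈ {30}
|AC| ∈ [4, 56]

|AC| ∈ [4, 56]  (≈ [4.0000, 56.0000])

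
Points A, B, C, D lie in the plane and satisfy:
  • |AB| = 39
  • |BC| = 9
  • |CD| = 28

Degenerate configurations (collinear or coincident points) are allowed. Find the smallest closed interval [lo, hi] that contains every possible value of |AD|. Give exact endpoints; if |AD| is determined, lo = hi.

|AD| ∈ [2, 76]  (≈ [2.0000, 76.0000])

|AB| ∈ {39}
|BC| ∈ {9}
|CD| ∈ {28}
|AC| ∈ [30, 48]
|BD| ∈ [19, 37]
|AD| ∈ [2, 76]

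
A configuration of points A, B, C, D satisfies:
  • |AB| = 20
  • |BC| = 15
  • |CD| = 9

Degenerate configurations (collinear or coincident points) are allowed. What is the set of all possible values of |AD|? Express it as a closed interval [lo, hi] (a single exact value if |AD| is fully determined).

|AD| ∈ [0, 44]  (≈ [0.0000, 44.0000])

|AB| ∈ {20}
|BC| ∈ {15}
|CD| ∈ {9}
|AC| ∈ [5, 35]
|BD| ∈ [6, 24]
|AD| ∈ [0, 44]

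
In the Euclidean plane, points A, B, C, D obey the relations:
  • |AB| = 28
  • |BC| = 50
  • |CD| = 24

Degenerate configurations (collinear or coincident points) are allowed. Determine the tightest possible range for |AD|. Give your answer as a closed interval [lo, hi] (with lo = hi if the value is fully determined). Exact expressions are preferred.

|AB| ∈ {28}
|BC| ∈ {50}
|CD| ∈ {24}
|AC| ∈ [22, 78]
|BD| ∈ [26, 74]
|AD| ∈ [0, 102]

|AD| ∈ [0, 102]  (≈ [0.0000, 102.0000])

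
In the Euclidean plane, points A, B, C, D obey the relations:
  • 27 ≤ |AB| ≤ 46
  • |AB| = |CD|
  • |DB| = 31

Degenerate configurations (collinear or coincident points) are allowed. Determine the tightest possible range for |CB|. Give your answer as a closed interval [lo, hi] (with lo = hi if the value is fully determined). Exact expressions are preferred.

|CB| ∈ [0, 77]  (≈ [0.0000, 77.0000])

|AB| ∈ [27, 46]
|BD| ∈ {31}
|CD| ∈ [27, 46]
|AD| ∈ [0, 77]
|BC| ∈ [0, 77]
|AC| ∈ [0, 123]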